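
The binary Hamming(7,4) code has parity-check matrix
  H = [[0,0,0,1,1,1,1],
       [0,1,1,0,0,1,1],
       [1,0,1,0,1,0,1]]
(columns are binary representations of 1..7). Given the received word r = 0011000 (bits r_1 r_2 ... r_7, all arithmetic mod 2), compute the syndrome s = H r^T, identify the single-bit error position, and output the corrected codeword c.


s = (1, 1, 1)^T, error position = 7, corrected codeword c = 0011001

Compute s = H r^T mod 2 one row at a time:
  s_1 = 1 + 0 + 0 + 0 = 1 ≡ 1 (mod 2).
  s_2 = 0 + 1 + 0 + 0 = 1 ≡ 1 (mod 2).
  s_3 = 0 + 1 + 0 + 0 = 1 ≡ 1 (mod 2).
s = (1, 1, 1)^T — this equals column 7 of H (binary 111), so error is at position 7.
Correct: flip bit 7 of r = 0011000 to get c = 0011001.


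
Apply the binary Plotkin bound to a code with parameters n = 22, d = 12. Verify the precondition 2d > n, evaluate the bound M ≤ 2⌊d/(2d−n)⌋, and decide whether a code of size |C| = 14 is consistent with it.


Plotkin bound M ≤ 12; given |C| = 14 > bound (violated).

Check applicability: 2d = 24, n = 22.
2d − n = 2 > 0, so Plotkin applies.
Compute d/(2d−n) = 12/2 ≈ 6.0000.
⌊d/(2d−n)⌋ = 6.
Plotkin bound: M ≤ 2·6 = 12.
Given |C| = 14, check: VIOLATED.
This |C| is above the Plotkin bound, so no binary code with n = 22, d = 12 and 14 codewords exists.


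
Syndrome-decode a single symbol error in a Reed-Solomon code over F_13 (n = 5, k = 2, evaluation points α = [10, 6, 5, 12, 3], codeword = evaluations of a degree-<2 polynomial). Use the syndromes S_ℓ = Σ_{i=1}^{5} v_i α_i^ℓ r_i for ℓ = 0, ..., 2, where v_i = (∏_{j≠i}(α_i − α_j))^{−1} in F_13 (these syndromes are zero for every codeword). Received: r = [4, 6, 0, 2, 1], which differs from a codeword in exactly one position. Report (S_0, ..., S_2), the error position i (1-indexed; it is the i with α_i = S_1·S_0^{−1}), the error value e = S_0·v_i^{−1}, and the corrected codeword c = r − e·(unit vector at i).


S = (6, 7, 6), error at position 4, error magnitude e = 12, c = [4, 6, 0, 3, 1].

Step 1: column multipliers v_i = (∏_{j≠i}(α_i − α_j))^{−1} mod 13.
  i = 1 (α = 10): (10−6)(10−5)(10−12)(10−3) = 4·5·(−2)·7 = −280 ≡ 6, so v_1 = 6^{−1} = 11 (mod 13).
  i = 2 (α = 6): (6−10)(6−5)(6−12)(6−3) = (−4)·1·(−6)·3 = 72 ≡ 7, so v_2 = 7^{−1} = 2 (mod 13).
  i = 3 (α = 5): (5−10)(5−6)(5−12)(5−3) = (−5)·(−1)·(−7)·2 = −70 ≡ 8, so v_3 = 8^{−1} = 5 (mod 13).
  i = 4 (α = 12): (12−10)(12−6)(12−5)(12−3) = 2·6·7·9 = 756 ≡ 2, so v_4 = 2^{−1} = 7 (mod 13).
  i = 5 (α = 3): (3−10)(3−6)(3−5)(3−12) = (−7)·(−3)·(−2)·(−9) = 378 ≡ 1, so v_5 = 1^{−1} = 1 (mod 13).
  v = [11, 2, 5, 7, 1].
Step 2: syndromes of r = [4, 6, 0, 2, 1] (all sums mod 13).
  S_0 = Σ v_i r_i = 11·4 + 2·6 + 5·0 + 7·2 + 1·1 = 71 ≡ 6.
  S_1 = Σ v_i α_i r_i = 11·10·4 + 2·6·6 + 5·5·0 + 7·12·2 + 1·3·1 = 683 ≡ 7.
  α_i^2 mod 13 = [9, 10, 12, 1, 9].
  S_2 = Σ v_i α_i^2 r_i = 11·9·4 + 2·10·6 + 5·12·0 + 7·1·2 + 1·9·1 = 539 ≡ 6.
  S = (6, 7, 6) ≠ 0, so r is not a codeword (an error is present).
Step 3: locate the error. For a single error e at position i, S_ℓ = v_i·e·α_i^ℓ, so α_err = S_1/S_0.
  S_0^{−1} = 6^{−1} = 11 (mod 13), so α_err = 7·11 = 77 ≡ 12 = α_4. Error position i = 4.
  Consistency check: S_2/S_1 = 6·2 = 12 ≡ 12 = α_err ✓ (single-error assumption holds).
Step 4: error magnitude e = S_0/v_4 = S_0·∏_{j≠4}(α_4 − α_j) = 6·2 = 12 ≡ 12 (mod 13).
Step 5: correct position 4: c_4 = r_4 − e = 2 − 12 ≡ 3 (mod 13). Hence c = [4, 6, 0, 3, 1].
  Check: interpolating c through the α_i gives m(x) = 9 + 6·x (degree < 2) with m(α_i) = c_i for every i, so c is indeed a codeword.


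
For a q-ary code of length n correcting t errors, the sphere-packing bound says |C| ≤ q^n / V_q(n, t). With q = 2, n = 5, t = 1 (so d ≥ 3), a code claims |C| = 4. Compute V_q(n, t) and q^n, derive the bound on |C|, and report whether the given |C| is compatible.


V_q(n, t) = 6, q^n = 32, Hamming bound = 5, |C| = 4 ≤ bound (satisfied).

Step 1: Compute V_q(n, t) = Σ_{j=0}^1 C(n, j) (q−1)^j.
  j = 0: C(5,0)·(1)^0 = 1·1 = 1.
  j = 1: C(5,1)·(1)^1 = 5·1 = 5.
  V_q(n, t) = 1 + 5 = 6.
Step 2: q^n = 2^5 = 32.
Step 3: Hamming bound ⌊q^n / V_q(n,t)⌋ = ⌊32/6⌋ = 5.
Step 4: Compare |C| = 4 to 5: satisfied.
The claimed |C| lies below the Hamming bound.


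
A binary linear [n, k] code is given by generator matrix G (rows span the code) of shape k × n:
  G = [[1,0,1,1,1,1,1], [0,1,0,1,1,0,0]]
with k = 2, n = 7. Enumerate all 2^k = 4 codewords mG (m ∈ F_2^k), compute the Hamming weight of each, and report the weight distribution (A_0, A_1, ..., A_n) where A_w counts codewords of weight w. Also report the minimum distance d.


Weight distribution: A_0 = 1, A_3 = 1, A_5 = 1, A_6 = 1. Minimum distance d = 3.

Enumerate all 2^2 = 4 messages m ∈ F_2^2.
For each, compute codeword c = mG in F_2^7, then tally its weight.
  m = 00 → c = 0000000, weight = 0.
  m = 10 → c = 1011111, weight = 6.
  m = 01 → c = 0101100, weight = 3.
  m = 11 → c = 1110011, weight = 5.
Tally weights:
  weight 0: 1 codewords.
  weight 3: 1 codewords.
  weight 5: 1 codewords.
  weight 6: 1 codewords.
Minimum distance d = smallest w > 0 with A_w > 0 = 3.
Sanity: Σ A_w = 4 = 2^2 = 4 ✓.


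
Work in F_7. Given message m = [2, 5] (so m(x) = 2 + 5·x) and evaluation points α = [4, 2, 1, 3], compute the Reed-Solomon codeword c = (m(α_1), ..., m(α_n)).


c = [1, 5, 0, 3]

Message polynomial: m(x) = 2 + 5·x (mod 7).
For each evaluation point α_i, compute m(α_i) mod 7:
  α_1 = 4: Horner steps 5 → 1, so m(4) = 1.
  α_2 = 2: Horner steps 5 → 5, so m(2) = 5.
  α_3 = 1: Horner steps 5 → 0, so m(1) = 0.
  α_4 = 3: Horner steps 5 → 3, so m(3) = 3.
Codeword c = [1, 5, 0, 3] ∈ F_7^4.


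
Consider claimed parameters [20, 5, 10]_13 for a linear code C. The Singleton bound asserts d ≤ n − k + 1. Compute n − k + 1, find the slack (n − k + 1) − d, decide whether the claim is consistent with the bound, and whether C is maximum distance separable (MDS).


Singleton RHS = n − k + 1 = 16, slack = 6, bound satisfied, not MDS.

Singleton bound: d ≤ n − k + 1.
Here n = 20, k = 5, so n − k + 1 = 16.
Given d = 10, check d ≤ 16: YES.
Slack = (n − k + 1) − d = 6.
The code is NOT MDS (slack = 6 > 0).
Description: the claimed parameters are [20, 5, 10]_13; such a code would be non-MDS.


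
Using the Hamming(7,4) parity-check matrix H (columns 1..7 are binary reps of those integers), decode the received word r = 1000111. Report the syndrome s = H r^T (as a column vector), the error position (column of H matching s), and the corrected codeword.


s = (1, 0, 1)^T, error position = 5, corrected codeword c = 1000011

Compute s = H r^T mod 2 one row at a time:
  s_1 = 0 + 1 + 1 + 1 = 3 ≡ 1 (mod 2).
  s_2 = 0 + 0 + 1 + 1 = 2 ≡ 0 (mod 2).
  s_3 = 1 + 0 + 1 + 1 = 3 ≡ 1 (mod 2).
s = (1, 0, 1)^T — this equals column 5 of H (binary 101), so error is at position 5.
Correct: flip bit 5 of r = 1000111 to get c = 1000011.


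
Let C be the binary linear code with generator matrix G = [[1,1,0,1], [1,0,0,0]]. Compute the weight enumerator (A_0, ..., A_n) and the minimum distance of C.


Weight distribution: A_0 = 1, A_1 = 1, A_2 = 1, A_3 = 1. Minimum distance d = 1.

Enumerate all 2^2 = 4 messages m ∈ F_2^2.
For each, compute codeword c = mG in F_2^4, then tally its weight.
  m = 00 → c = 0000, weight = 0.
  m = 10 → c = 1101, weight = 3.
  m = 01 → c = 1000, weight = 1.
  m = 11 → c = 0101, weight = 2.
Tally weights:
  weight 0: 1 codewords.
  weight 1: 1 codewords.
  weight 2: 1 codewords.
  weight 3: 1 codewords.
Minimum distance d = smallest w > 0 with A_w > 0 = 1.
Sanity: Σ A_w = 4 = 2^2 = 4 ✓.


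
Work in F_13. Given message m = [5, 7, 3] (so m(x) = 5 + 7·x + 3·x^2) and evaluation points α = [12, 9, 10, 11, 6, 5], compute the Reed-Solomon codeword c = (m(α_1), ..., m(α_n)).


c = [1, 12, 11, 3, 12, 11]

Message polynomial: m(x) = 5 + 7·x + 3·x^2 (mod 13).
For each evaluation point α_i, compute m(α_i) mod 13:
  α_1 = 12: Horner steps 3 → 4 → 1, so m(12) = 1.
  α_2 = 9: Horner steps 3 → 8 → 12, so m(9) = 12.
  α_3 = 10: Horner steps 3 → 11 → 11, so m(10) = 11.
  α_4 = 11: Horner steps 3 → 1 → 3, so m(11) = 3.
  α_5 = 6: Horner steps 3 → 12 → 12, so m(6) = 12.
  α_6 = 5: Horner steps 3 → 9 → 11, so m(5) = 11.
Codeword c = [1, 12, 11, 3, 12, 11] ∈ F_13^6.


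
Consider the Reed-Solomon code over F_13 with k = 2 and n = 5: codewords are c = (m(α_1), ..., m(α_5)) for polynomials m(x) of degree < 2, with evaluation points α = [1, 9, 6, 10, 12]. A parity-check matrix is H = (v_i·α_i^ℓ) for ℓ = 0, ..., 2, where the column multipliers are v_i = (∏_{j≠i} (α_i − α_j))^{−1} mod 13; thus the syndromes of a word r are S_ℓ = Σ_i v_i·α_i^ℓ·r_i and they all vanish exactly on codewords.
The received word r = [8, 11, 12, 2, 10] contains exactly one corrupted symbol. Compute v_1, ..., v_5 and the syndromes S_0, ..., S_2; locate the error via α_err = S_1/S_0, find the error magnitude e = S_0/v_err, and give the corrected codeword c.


S = (2, 2, 2), error at position 1, error magnitude e = 3, c = [5, 11, 12, 2, 10].

Step 1: column multipliers v_i = (∏_{j≠i}(α_i − α_j))^{−1} mod 13.
  i = 1 (α = 1): (1−9)(1−6)(1−10)(1−12) = (−8)·(−5)·(−9)·(−11) = 3960 ≡ 8, so v_1 = 8^{−1} = 5 (mod 13).
  i = 2 (α = 9): (9−1)(9−6)(9−10)(9−12) = 8·3·(−1)·(−3) = 72 ≡ 7, so v_2 = 7^{−1} = 2 (mod 13).
  i = 3 (α = 6): (6−1)(6−9)(6−10)(6−12) = 5·(−3)·(−4)·(−6) = −360 ≡ 4, so v_3 = 4^{−1} = 10 (mod 13).
  i = 4 (α = 10): (10−1)(10−9)(10−6)(10−12) = 9·1·4·(−2) = −72 ≡ 6, so v_4 = 6^{−1} = 11 (mod 13).
  i = 5 (α = 12): (12−1)(12−9)(12−6)(12−10) = 11·3·6·2 = 396 ≡ 6, so v_5 = 6^{−1} = 11 (mod 13).
  v = [5, 2, 10, 11, 11].
Step 2: syndromes of r = [8, 11, 12, 2, 10] (all sums mod 13).
  S_0 = Σ v_i r_i = 5·8 + 2·11 + 10·12 + 11·2 + 11·10 = 314 ≡ 2.
  S_1 = Σ v_i α_i r_i = 5·1·8 + 2·9·11 + 10·6·12 + 11·10·2 + 11·12·10 = 2498 ≡ 2.
  α_i^2 mod 13 = [1, 3, 10, 9, 1].
  S_2 = Σ v_i α_i^2 r_i = 5·1·8 + 2·3·11 + 10·10·12 + 11·9·2 + 11·1·10 = 1614 ≡ 2.
  S = (2, 2, 2) ≠ 0, so r is not a codeword (an error is present).
Step 3: locate the error. For a single error e at position i, S_ℓ = v_i·e·α_i^ℓ, so α_err = S_1/S_0.
  S_0^{−1} = 2^{−1} = 7 (mod 13), so α_err = 2·7 = 14 ≡ 1 = α_1. Error position i = 1.
  Consistency check: S_2/S_1 = 2·7 = 14 ≡ 1 = α_err ✓ (single-error assumption holds).
Step 4: error magnitude e = S_0/v_1 = S_0·∏_{j≠1}(α_1 − α_j) = 2·8 = 16 ≡ 3 (mod 13).
Step 5: correct position 1: c_1 = r_1 − e = 8 − 3 ≡ 5 (mod 13). Hence c = [5, 11, 12, 2, 10].
  Check: interpolating c through the α_i gives m(x) = 1 + 4·x (degree < 2) with m(α_i) = c_i for every i, so c is indeed a codeword.


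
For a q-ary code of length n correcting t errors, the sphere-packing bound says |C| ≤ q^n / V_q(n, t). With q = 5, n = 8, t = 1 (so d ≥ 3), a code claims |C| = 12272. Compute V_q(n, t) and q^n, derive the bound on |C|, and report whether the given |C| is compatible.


V_q(n, t) = 33, q^n = 390625, Hamming bound = 11837, |C| = 12272 > bound (violated).

Step 1: Compute V_q(n, t) = Σ_{j=0}^1 C(n, j) (q−1)^j.
  j = 0: C(8,0)·(4)^0 = 1·1 = 1.
  j = 1: C(8,1)·(4)^1 = 8·4 = 32.
  V_q(n, t) = 1 + 32 = 33.
Step 2: q^n = 5^8 = 390625.
Step 3: Hamming bound ⌊q^n / V_q(n,t)⌋ = ⌊390625/33⌋ = 11837.
Step 4: Compare |C| = 12272 to 11837: violated.
The claimed |C| lies above the Hamming bound, so no 5-ary code of length 8 with d ≥ 3 can have 12272 codewords.


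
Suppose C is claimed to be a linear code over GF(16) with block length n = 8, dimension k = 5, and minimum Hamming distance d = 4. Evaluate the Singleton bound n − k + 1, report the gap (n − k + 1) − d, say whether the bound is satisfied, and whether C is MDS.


Singleton RHS = n − k + 1 = 4, slack = 0, bound satisfied, MDS.

Singleton bound: d ≤ n − k + 1.
Here n = 8, k = 5, so n − k + 1 = 4.
Given d = 4, check d ≤ 4: YES.
Slack = (n − k + 1) − d = 0.
The code is MDS (slack = 0).
Description: the claimed parameters are [8, 5, 4]_16; such a code would be MDS (meets Singleton bound).


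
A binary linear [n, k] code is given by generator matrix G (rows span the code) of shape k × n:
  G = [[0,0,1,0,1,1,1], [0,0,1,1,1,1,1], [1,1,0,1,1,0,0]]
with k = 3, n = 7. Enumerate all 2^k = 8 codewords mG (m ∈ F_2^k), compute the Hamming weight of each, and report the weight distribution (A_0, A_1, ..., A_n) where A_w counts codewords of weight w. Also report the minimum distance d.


Weight distribution: A_0 = 1, A_1 = 1, A_3 = 1, A_4 = 2, A_5 = 2, A_6 = 1. Minimum distance d = 1.

Enumerate all 2^3 = 8 messages m ∈ F_2^3.
For each, compute codeword c = mG in F_2^7, then tally its weight.
  m = 000 → c = 0000000, weight = 0.
  m = 100 → c = 0010111, weight = 4.
  m = 010 → c = 0011111, weight = 5.
  m = 110 → c = 0001000, weight = 1.
  m = 001 → c = 1101100, weight = 4.
  m = 101 → c = 1111011, weight = 6.
  m = 011 → c = 1110011, weight = 5.
  m = 111 → c = 1100100, weight = 3.
Tally weights:
  weight 0: 1 codewords.
  weight 1: 1 codewords.
  weight 3: 1 codewords.
  weight 4: 2 codewords.
  weight 5: 2 codewords.
  weight 6: 1 codewords.
Minimum distance d = smallest w > 0 with A_w > 0 = 1.
Sanity: Σ A_w = 8 = 2^3 = 8 ✓.


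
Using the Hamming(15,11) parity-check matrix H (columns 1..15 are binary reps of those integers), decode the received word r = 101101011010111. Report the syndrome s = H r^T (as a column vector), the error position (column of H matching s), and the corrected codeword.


s = (0, 1, 1, 0)^T, error position = 6, corrected codeword c = 101100011010111

Compute s = H r^T mod 2 one row at a time:
  s_1 = 1 + 1 + 0 + 1 + 0 + 1 + 1 + 1 = 6 ≡ 0 (mod 2).
  s_2 = 1 + 0 + 1 + 0 + 0 + 1 + 1 + 1 = 5 ≡ 1 (mod 2).
  s_3 = 0 + 1 + 1 + 0 + 0 + 1 + 1 + 1 = 5 ≡ 1 (mod 2).
  s_4 = 1 + 1 + 0 + 0 + 1 + 1 + 1 + 1 = 6 ≡ 0 (mod 2).
s = (0, 1, 1, 0)^T — this equals column 6 of H (binary 0110), so error is at position 6.
Correct: flip bit 6 of r = 101101011010111 to get c = 101100011010111.


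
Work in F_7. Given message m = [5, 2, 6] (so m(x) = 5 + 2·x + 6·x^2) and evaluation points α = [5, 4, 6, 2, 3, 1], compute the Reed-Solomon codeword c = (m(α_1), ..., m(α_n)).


c = [4, 4, 2, 5, 2, 6]

Message polynomial: m(x) = 5 + 2·x + 6·x^2 (mod 7).
For each evaluation point α_i, compute m(α_i) mod 7:
  α_1 = 5: Horner steps 6 → 4 → 4, so m(5) = 4.
  α_2 = 4: Horner steps 6 → 5 → 4, so m(4) = 4.
  α_3 = 6: Horner steps 6 → 3 → 2, so m(6) = 2.
  α_4 = 2: Horner steps 6 → 0 → 5, so m(2) = 5.
  α_5 = 3: Horner steps 6 → 6 → 2, so m(3) = 2.
  α_6 = 1: Horner steps 6 → 1 → 6, so m(1) = 6.
Codeword c = [4, 4, 2, 5, 2, 6] ∈ F_7^6.


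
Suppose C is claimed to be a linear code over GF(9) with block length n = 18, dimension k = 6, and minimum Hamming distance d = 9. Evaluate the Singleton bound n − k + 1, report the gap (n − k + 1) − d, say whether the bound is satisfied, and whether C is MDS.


Singleton RHS = n − k + 1 = 13, slack = 4, bound satisfied, not MDS.

Singleton bound: d ≤ n − k + 1.
Here n = 18, k = 6, so n − k + 1 = 13.
Given d = 9, check d ≤ 13: YES.
Slack = (n − k + 1) − d = 4.
The code is NOT MDS (slack = 4 > 0).
Description: the claimed parameters are [18, 6, 9]_9; such a code would be non-MDS.


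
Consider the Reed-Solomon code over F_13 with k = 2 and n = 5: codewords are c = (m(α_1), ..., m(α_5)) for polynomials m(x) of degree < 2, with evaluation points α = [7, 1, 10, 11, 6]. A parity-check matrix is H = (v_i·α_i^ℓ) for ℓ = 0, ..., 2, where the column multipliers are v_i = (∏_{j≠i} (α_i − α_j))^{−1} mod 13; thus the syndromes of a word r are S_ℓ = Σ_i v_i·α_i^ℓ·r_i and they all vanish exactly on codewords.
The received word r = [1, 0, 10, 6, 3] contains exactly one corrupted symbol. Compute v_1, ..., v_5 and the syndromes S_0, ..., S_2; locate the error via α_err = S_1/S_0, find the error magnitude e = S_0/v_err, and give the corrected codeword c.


S = (6, 8, 2), error at position 3, error magnitude e = 2, c = [1, 0, 8, 6, 3].

Step 1: column multipliers v_i = (∏_{j≠i}(α_i − α_j))^{−1} mod 13.
  i = 1 (α = 7): (7−1)(7−10)(7−11)(7−6) = 6·(−3)·(−4)·1 = 72 ≡ 7, so v_1 = 7^{−1} = 2 (mod 13).
  i = 2 (α = 1): (1−7)(1−10)(1−11)(1−6) = (−6)·(−9)·(−10)·(−5) = 2700 ≡ 9, so v_2 = 9^{−1} = 3 (mod 13).
  i = 3 (α = 10): (10−7)(10−1)(10−11)(10−6) = 3·9·(−1)·4 = −108 ≡ 9, so v_3 = 9^{−1} = 3 (mod 13).
  i = 4 (α = 11): (11−7)(11−1)(11−10)(11−6) = 4·10·1·5 = 200 ≡ 5, so v_4 = 5^{−1} = 8 (mod 13).
  i = 5 (α = 6): (6−7)(6−1)(6−10)(6−11) = (−1)·5·(−4)·(−5) = −100 ≡ 4, so v_5 = 4^{−1} = 10 (mod 13).
  v = [2, 3, 3, 8, 10].
Step 2: syndromes of r = [1, 0, 10, 6, 3] (all sums mod 13).
  S_0 = Σ v_i r_i = 2·1 + 3·0 + 3·10 + 8·6 + 10·3 = 110 ≡ 6.
  S_1 = Σ v_i α_i r_i = 2·7·1 + 3·1·0 + 3·10·10 + 8·11·6 + 10·6·3 = 1022 ≡ 8.
  α_i^2 mod 13 = [10, 1, 9, 4, 10].
  S_2 = Σ v_i α_i^2 r_i = 2·10·1 + 3·1·0 + 3·9·10 + 8·4·6 + 10·10·3 = 782 ≡ 2.
  S = (6, 8, 2) ≠ 0, so r is not a codeword (an error is present).
Step 3: locate the error. For a single error e at position i, S_ℓ = v_i·e·α_i^ℓ, so α_err = S_1/S_0.
  S_0^{−1} = 6^{−1} = 11 (mod 13), so α_err = 8·11 = 88 ≡ 10 = α_3. Error position i = 3.
  Consistency check: S_2/S_1 = 2·5 = 10 ≡ 10 = α_err ✓ (single-error assumption holds).
Step 4: error magnitude e = S_0/v_3 = S_0·∏_{j≠3}(α_3 − α_j) = 6·9 = 54 ≡ 2 (mod 13).
Step 5: correct position 3: c_3 = r_3 − e = 10 − 2 ≡ 8 (mod 13). Hence c = [1, 0, 8, 6, 3].
  Check: interpolating c through the α_i gives m(x) = 2 + 11·x (degree < 2) with m(α_i) = c_i for every i, so c is indeed a codeword.


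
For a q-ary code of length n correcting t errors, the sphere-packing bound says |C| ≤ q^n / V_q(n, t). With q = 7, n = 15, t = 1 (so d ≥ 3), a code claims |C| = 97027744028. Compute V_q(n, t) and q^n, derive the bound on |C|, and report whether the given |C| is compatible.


V_q(n, t) = 91, q^n = 4747561509943, Hamming bound = 52171005603, |C| = 97027744028 > bound (violated).

Step 1: Compute V_q(n, t) = Σ_{j=0}^1 C(n, j) (q−1)^j.
  j = 0: C(15,0)·(6)^0 = 1·1 = 1.
  j = 1: C(15,1)·(6)^1 = 15·6 = 90.
  V_q(n, t) = 1 + 90 = 91.
Step 2: q^n = 7^15 = 4747561509943.
Step 3: Hamming bound ⌊q^n / V_q(n,t)⌋ = ⌊4747561509943/91⌋ = 52171005603.
Step 4: Compare |C| = 97027744028 to 52171005603: violated.
The claimed |C| lies above the Hamming bound, so no 7-ary code of length 15 with d ≥ 3 can have 97027744028 codewords.


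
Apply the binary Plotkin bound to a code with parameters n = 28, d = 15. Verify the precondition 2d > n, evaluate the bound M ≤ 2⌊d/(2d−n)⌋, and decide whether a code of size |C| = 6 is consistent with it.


Plotkin bound M ≤ 14; given |C| = 6 ≤ bound (satisfied).

Check applicability: 2d = 30, n = 28.
2d − n = 2 > 0, so Plotkin applies.
Compute d/(2d−n) = 15/2 ≈ 7.5000.
⌊d/(2d−n)⌋ = 7.
Plotkin bound: M ≤ 2·7 = 14.
Given |C| = 6, check: satisfied.
This |C| is below the Plotkin bound.


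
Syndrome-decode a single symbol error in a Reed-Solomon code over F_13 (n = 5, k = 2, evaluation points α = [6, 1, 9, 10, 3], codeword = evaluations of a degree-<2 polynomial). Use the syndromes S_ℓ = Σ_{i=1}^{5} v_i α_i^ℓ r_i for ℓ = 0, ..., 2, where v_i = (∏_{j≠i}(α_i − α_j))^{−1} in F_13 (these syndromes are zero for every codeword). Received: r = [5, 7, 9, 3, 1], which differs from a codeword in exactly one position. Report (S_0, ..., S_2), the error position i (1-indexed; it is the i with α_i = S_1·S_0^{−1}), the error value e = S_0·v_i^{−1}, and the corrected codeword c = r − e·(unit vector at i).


S = (2, 7, 5), error at position 4, error magnitude e = 10, c = [5, 7, 9, 6, 1].

Step 1: column multipliers v_i = (∏_{j≠i}(α_i − α_j))^{−1} mod 13.
  i = 1 (α = 6): (6−1)(6−9)(6−10)(6−3) = 5·(−3)·(−4)·3 = 180 ≡ 11, so v_1 = 11^{−1} = 6 (mod 13).
  i = 2 (α = 1): (1−6)(1−9)(1−10)(1−3) = (−5)·(−8)·(−9)·(−2) = 720 ≡ 5, so v_2 = 5^{−1} = 8 (mod 13).
  i = 3 (α = 9): (9−6)(9−1)(9−10)(9−3) = 3·8·(−1)·6 = −144 ≡ 12, so v_3 = 12^{−1} = 12 (mod 13).
  i = 4 (α = 10): (10−6)(10−1)(10−9)(10−3) = 4·9·1·7 = 252 ≡ 5, so v_4 = 5^{−1} = 8 (mod 13).
  i = 5 (α = 3): (3−6)(3−1)(3−9)(3−10) = (−3)·2·(−6)·(−7) = −252 ≡ 8, so v_5 = 8^{−1} = 5 (mod 13).
  v = [6, 8, 12, 8, 5].
Step 2: syndromes of r = [5, 7, 9, 3, 1] (all sums mod 13).
  S_0 = Σ v_i r_i = 6·5 + 8·7 + 12·9 + 8·3 + 5·1 = 223 ≡ 2.
  S_1 = Σ v_i α_i r_i = 6·6·5 + 8·1·7 + 12·9·9 + 8·10·3 + 5·3·1 = 1463 ≡ 7.
  α_i^2 mod 13 = [10, 1, 3, 9, 9].
  S_2 = Σ v_i α_i^2 r_i = 6·10·5 + 8·1·7 + 12·3·9 + 8·9·3 + 5·9·1 = 941 ≡ 5.
  S = (2, 7, 5) ≠ 0, so r is not a codeword (an error is present).
Step 3: locate the error. For a single error e at position i, S_ℓ = v_i·e·α_i^ℓ, so α_err = S_1/S_0.
  S_0^{−1} = 2^{−1} = 7 (mod 13), so α_err = 7·7 = 49 ≡ 10 = α_4. Error position i = 4.
  Consistency check: S_2/S_1 = 5·2 = 10 ≡ 10 = α_err ✓ (single-error assumption holds).
Step 4: error magnitude e = S_0/v_4 = S_0·∏_{j≠4}(α_4 − α_j) = 2·5 = 10 ≡ 10 (mod 13).
Step 5: correct position 4: c_4 = r_4 − e = 3 − 10 ≡ 6 (mod 13). Hence c = [5, 7, 9, 6, 1].
  Check: interpolating c through the α_i gives m(x) = 10 + 10·x (degree < 2) with m(α_i) = c_i for every i, so c is indeed a codeword.


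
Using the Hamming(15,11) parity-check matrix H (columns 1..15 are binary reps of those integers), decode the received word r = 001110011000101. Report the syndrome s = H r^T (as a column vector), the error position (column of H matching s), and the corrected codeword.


s = (0, 0, 0, 1)^T, error position = 1, corrected codeword c = 101110011000101

Compute s = H r^T mod 2 one row at a time:
  s_1 = 1 + 1 + 0 + 0 + 0 + 1 + 0 + 1 = 4 ≡ 0 (mod 2).
  s_2 = 1 + 1 + 0 + 0 + 0 + 1 + 0 + 1 = 4 ≡ 0 (mod 2).
  s_3 = 0 + 1 + 0 + 0 + 0 + 0 + 0 + 1 = 2 ≡ 0 (mod 2).
  s_4 = 0 + 1 + 1 + 0 + 1 + 0 + 1 + 1 = 5 ≡ 1 (mod 2).
s = (0, 0, 0, 1)^T — this equals column 1 of H (binary 0001), so error is at position 1.
Correct: flip bit 1 of r = 001110011000101 to get c = 101110011000101.


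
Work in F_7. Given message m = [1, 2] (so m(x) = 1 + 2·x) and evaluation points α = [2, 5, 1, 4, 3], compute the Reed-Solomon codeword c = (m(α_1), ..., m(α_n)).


c = [5, 4, 3, 2, 0]

Message polynomial: m(x) = 1 + 2·x (mod 7).
For each evaluation point α_i, compute m(α_i) mod 7:
  α_1 = 2: Horner steps 2 → 5, so m(2) = 5.
  α_2 = 5: Horner steps 2 → 4, so m(5) = 4.
  α_3 = 1: Horner steps 2 → 3, so m(1) = 3.
  α_4 = 4: Horner steps 2 → 2, so m(4) = 2.
  α_5 = 3: Horner steps 2 → 0, so m(3) = 0.
Codeword c = [5, 4, 3, 2, 0] ∈ F_7^5.


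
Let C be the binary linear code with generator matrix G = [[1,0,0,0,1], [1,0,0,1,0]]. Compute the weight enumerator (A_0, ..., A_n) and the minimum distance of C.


Weight distribution: A_0 = 1, A_2 = 3. Minimum distance d = 2.

Enumerate all 2^2 = 4 messages m ∈ F_2^2.
For each, compute codeword c = mG in F_2^5, then tally its weight.
  m = 00 → c = 00000, weight = 0.
  m = 10 → c = 10001, weight = 2.
  m = 01 → c = 10010, weight = 2.
  m = 11 → c = 00011, weight = 2.
Tally weights:
  weight 0: 1 codewords.
  weight 2: 3 codewords.
Minimum distance d = smallest w > 0 with A_w > 0 = 2.
Sanity: Σ A_w = 4 = 2^2 = 4 ✓.


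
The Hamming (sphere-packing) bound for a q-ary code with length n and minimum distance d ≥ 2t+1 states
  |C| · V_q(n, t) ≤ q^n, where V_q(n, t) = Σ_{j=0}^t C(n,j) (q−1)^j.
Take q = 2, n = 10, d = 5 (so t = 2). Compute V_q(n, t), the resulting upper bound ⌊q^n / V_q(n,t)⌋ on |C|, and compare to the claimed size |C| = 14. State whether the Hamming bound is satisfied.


V_q(n, t) = 56, q^n = 1024, Hamming bound = 18, |C| = 14 ≤ bound (satisfied).

Step 1: Compute V_q(n, t) = Σ_{j=0}^2 C(n, j) (q−1)^j.
  j = 0: C(10,0)·(1)^0 = 1·1 = 1.
  j = 1: C(10,1)·(1)^1 = 10·1 = 10.
  j = 2: C(10,2)·(1)^2 = 45·1 = 45.
  V_q(n, t) = 1 + 10 + 45 = 56.
Step 2: q^n = 2^10 = 1024.
Step 3: Hamming bound ⌊q^n / V_q(n,t)⌋ = ⌊1024/56⌋ = 18.
Step 4: Compare |C| = 14 to 18: satisfied.
The claimed |C| lies below the Hamming bound.


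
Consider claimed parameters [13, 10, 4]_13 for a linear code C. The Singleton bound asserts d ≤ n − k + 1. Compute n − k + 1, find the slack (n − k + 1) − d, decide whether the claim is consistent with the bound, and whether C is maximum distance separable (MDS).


Singleton RHS = n − k + 1 = 4, slack = 0, bound satisfied, MDS.

Singleton bound: d ≤ n − k + 1.
Here n = 13, k = 10, so n − k + 1 = 4.
Given d = 4, check d ≤ 4: YES.
Slack = (n − k + 1) − d = 0.
The code is MDS (slack = 0).
Description: the claimed parameters are [13, 10, 4]_13; such a code would be MDS (meets Singleton bound).


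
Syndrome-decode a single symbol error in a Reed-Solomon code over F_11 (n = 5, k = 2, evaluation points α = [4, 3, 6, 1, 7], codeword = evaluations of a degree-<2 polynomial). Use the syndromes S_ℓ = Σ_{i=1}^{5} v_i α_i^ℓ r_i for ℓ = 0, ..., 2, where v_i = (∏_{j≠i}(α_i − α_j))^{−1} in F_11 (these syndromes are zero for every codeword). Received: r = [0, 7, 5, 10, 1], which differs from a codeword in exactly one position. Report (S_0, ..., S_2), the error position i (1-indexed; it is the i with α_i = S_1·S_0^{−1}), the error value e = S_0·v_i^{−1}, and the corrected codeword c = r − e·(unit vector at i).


S = (10, 5, 8), error at position 3, error magnitude e = 8, c = [0, 7, 8, 10, 1].

Step 1: column multipliers v_i = (∏_{j≠i}(α_i − α_j))^{−1} mod 11.
  i = 1 (α = 4): (4−3)(4−6)(4−1)(4−7) = 1·(−2)·3·(−3) = 18 ≡ 7, so v_1 = 7^{−1} = 8 (mod 11).
  i = 2 (α = 3): (3−4)(3−6)(3−1)(3−7) = (−1)·(−3)·2·(−4) = −24 ≡ 9, so v_2 = 9^{−1} = 5 (mod 11).
  i = 3 (α = 6): (6−4)(6−3)(6−1)(6−7) = 2·3·5·(−1) = −30 ≡ 3, so v_3 = 3^{−1} = 4 (mod 11).
  i = 4 (α = 1): (1−4)(1−3)(1−6)(1−7) = (−3)·(−2)·(−5)·(−6) = 180 ≡ 4, so v_4 = 4^{−1} = 3 (mod 11).
  i = 5 (α = 7): (7−4)(7−3)(7−6)(7−1) = 3·4·1·6 = 72 ≡ 6, so v_5 = 6^{−1} = 2 (mod 11).
  v = [8, 5, 4, 3, 2].
Step 2: syndromes of r = [0, 7, 5, 10, 1] (all sums mod 11).
  S_0 = Σ v_i r_i = 8·0 + 5·7 + 4·5 + 3·10 + 2·1 = 87 ≡ 10.
  S_1 = Σ v_i α_i r_i = 8·4·0 + 5·3·7 + 4·6·5 + 3·1·10 + 2·7·1 = 269 ≡ 5.
  α_i^2 mod 11 = [5, 9, 3, 1, 5].
  S_2 = Σ v_i α_i^2 r_i = 8·5·0 + 5·9·7 + 4·3·5 + 3·1·10 + 2·5·1 = 415 ≡ 8.
  S = (10, 5, 8) ≠ 0, so r is not a codeword (an error is present).
Step 3: locate the error. For a single error e at position i, S_ℓ = v_i·e·α_i^ℓ, so α_err = S_1/S_0.
  S_0^{−1} = 10^{−1} = 10 (mod 11), so α_err = 5·10 = 50 ≡ 6 = α_3. Error position i = 3.
  Consistency check: S_2/S_1 = 8·9 = 72 ≡ 6 = α_err ✓ (single-error assumption holds).
Step 4: error magnitude e = S_0/v_3 = S_0·∏_{j≠3}(α_3 − α_j) = 10·3 = 30 ≡ 8 (mod 11).
Step 5: correct position 3: c_3 = r_3 − e = 5 − 8 ≡ 8 (mod 11). Hence c = [0, 7, 8, 10, 1].
  Check: interpolating c through the α_i gives m(x) = 6 + 4·x (degree < 2) with m(α_i) = c_i for every i, so c is indeed a codeword.


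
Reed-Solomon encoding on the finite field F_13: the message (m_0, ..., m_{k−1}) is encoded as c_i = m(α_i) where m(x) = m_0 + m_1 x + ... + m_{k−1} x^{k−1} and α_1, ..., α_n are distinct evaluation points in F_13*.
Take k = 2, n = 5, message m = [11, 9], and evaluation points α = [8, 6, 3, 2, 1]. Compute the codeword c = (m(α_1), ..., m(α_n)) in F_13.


c = [5, 0, 12, 3, 7]

Message polynomial: m(x) = 11 + 9·x (mod 13).
For each evaluation point α_i, compute m(α_i) mod 13:
  α_1 = 8: Horner steps 9 → 5, so m(8) = 5.
  α_2 = 6: Horner steps 9 → 0, so m(6) = 0.
  α_3 = 3: Horner steps 9 → 12, so m(3) = 12.
  α_4 = 2: Horner steps 9 → 3, so m(2) = 3.
  α_5 = 1: Horner steps 9 → 7, so m(1) = 7.
Codeword c = [5, 0, 12, 3, 7] ∈ F_13^5.


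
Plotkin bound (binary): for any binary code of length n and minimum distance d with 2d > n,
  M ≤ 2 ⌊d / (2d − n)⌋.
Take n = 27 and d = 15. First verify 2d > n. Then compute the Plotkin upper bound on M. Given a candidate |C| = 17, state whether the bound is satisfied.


Plotkin bound M ≤ 10; given |C| = 17 > bound (violated).

Check applicability: 2d = 30, n = 27.
2d − n = 3 > 0, so Plotkin applies.
Compute d/(2d−n) = 15/3 ≈ 5.0000.
⌊d/(2d−n)⌋ = 5.
Plotkin bound: M ≤ 2·5 = 10.
Given |C| = 17, check: VIOLATED.
This |C| is above the Plotkin bound, so no binary code with n = 27, d = 15 and 17 codewords exists.


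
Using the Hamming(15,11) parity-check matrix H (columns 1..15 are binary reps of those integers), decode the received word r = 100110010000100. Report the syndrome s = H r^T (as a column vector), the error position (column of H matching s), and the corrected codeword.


s = (0, 1, 0, 1)^T, error position = 5, corrected codeword c = 100100010000100

Compute s = H r^T mod 2 one row at a time:
  s_1 = 1 + 0 + 0 + 0 + 0 + 1 + 0 + 0 = 2 ≡ 0 (mod 2).
  s_2 = 1 + 1 + 0 + 0 + 0 + 1 + 0 + 0 = 3 ≡ 1 (mod 2).
  s_3 = 0 + 0 + 0 + 0 + 0 + 0 + 0 + 0 = 0 ≡ 0 (mod 2).
  s_4 = 1 + 0 + 1 + 0 + 0 + 0 + 1 + 0 = 3 ≡ 1 (mod 2).
s = (0, 1, 0, 1)^T — this equals column 5 of H (binary 0101), so error is at position 5.
Correct: flip bit 5 of r = 100110010000100 to get c = 100100010000100.


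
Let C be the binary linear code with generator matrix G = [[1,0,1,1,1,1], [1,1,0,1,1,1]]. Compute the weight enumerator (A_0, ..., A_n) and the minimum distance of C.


Weight distribution: A_0 = 1, A_2 = 1, A_5 = 2. Minimum distance d = 2.

Enumerate all 2^2 = 4 messages m ∈ F_2^2.
For each, compute codeword c = mG in F_2^6, then tally its weight.
  m = 00 → c = 000000, weight = 0.
  m = 10 → c = 101111, weight = 5.
  m = 01 → c = 110111, weight = 5.
  m = 11 → c = 011000, weight = 2.
Tally weights:
  weight 0: 1 codewords.
  weight 2: 1 codewords.
  weight 5: 2 codewords.
Minimum distance d = smallest w > 0 with A_w > 0 = 2.
Sanity: Σ A_w = 4 = 2^2 = 4 ✓.


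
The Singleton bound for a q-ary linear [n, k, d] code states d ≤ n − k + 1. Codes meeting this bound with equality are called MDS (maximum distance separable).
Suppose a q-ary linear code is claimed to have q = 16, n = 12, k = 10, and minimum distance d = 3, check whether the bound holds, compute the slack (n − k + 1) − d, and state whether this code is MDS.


Singleton RHS = n − k + 1 = 3, slack = 0, bound satisfied, MDS.

Singleton bound: d ≤ n − k + 1.
Here n = 12, k = 10, so n − k + 1 = 3.
Given d = 3, check d ≤ 3: YES.
Slack = (n − k + 1) − d = 0.
The code is MDS (slack = 0).
Description: the claimed parameters are [12, 10, 3]_16; such a code would be MDS (meets Singleton bound).


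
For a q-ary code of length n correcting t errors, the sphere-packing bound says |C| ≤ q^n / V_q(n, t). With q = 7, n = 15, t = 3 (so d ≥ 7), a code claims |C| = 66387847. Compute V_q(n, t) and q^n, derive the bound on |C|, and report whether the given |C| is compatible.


V_q(n, t) = 102151, q^n = 4747561509943, Hamming bound = 46475918, |C| = 66387847 > bound (violated).

Step 1: Compute V_q(n, t) = Σ_{j=0}^3 C(n, j) (q−1)^j.
  j = 0: C(15,0)·(6)^0 = 1·1 = 1.
  j = 1: C(15,1)·(6)^1 = 15·6 = 90.
  j = 2: C(15,2)·(6)^2 = 105·36 = 3780.
  j = 3: C(15,3)·(6)^3 = 455·216 = 98280.
  V_q(n, t) = 1 + 90 + 3780 + 98280 = 102151.
Step 2: q^n = 7^15 = 4747561509943.
Step 3: Hamming bound ⌊q^n / V_q(n,t)⌋ = ⌊4747561509943/102151⌋ = 46475918.
Step 4: Compare |C| = 66387847 to 46475918: violated.
The claimed |C| lies above the Hamming bound, so no 7-ary code of length 15 with d ≥ 7 can have 66387847 codewords.


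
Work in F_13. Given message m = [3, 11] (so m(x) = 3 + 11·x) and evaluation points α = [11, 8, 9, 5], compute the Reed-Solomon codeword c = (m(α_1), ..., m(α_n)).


c = [7, 0, 11, 6]

Message polynomial: m(x) = 3 + 11·x (mod 13).
For each evaluation point α_i, compute m(α_i) mod 13:
  α_1 = 11: Horner steps 11 → 7, so m(11) = 7.
  α_2 = 8: Horner steps 11 → 0, so m(8) = 0.
  α_3 = 9: Horner steps 11 → 11, so m(9) = 11.
  α_4 = 5: Horner steps 11 → 6, so m(5) = 6.
Codeword c = [7, 0, 11, 6] ∈ F_13^4.


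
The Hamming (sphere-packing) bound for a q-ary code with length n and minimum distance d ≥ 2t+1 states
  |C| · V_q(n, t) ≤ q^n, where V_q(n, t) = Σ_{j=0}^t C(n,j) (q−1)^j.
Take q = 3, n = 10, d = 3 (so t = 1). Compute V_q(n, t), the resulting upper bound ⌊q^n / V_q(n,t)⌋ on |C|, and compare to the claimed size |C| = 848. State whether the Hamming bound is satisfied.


V_q(n, t) = 21, q^n = 59049, Hamming bound = 2811, |C| = 848 ≤ bound (satisfied).

Step 1: Compute V_q(n, t) = Σ_{j=0}^1 C(n, j) (q−1)^j.
  j = 0: C(10,0)·(2)^0 = 1·1 = 1.
  j = 1: C(10,1)·(2)^1 = 10·2 = 20.
  V_q(n, t) = 1 + 20 = 21.
Step 2: q^n = 3^10 = 59049.
Step 3: Hamming bound ⌊q^n / V_q(n,t)⌋ = ⌊59049/21⌋ = 2811.
Step 4: Compare |C| = 848 to 2811: satisfied.
The claimed |C| lies below the Hamming bound.


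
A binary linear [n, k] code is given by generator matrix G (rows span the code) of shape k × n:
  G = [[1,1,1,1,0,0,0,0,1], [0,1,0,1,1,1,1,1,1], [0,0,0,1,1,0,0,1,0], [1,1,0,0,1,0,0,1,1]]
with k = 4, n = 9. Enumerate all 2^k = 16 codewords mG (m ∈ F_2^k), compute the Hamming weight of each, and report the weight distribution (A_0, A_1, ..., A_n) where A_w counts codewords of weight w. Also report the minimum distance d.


Weight distribution: A_0 = 1, A_1 = 1, A_3 = 1, A_4 = 4, A_5 = 5, A_6 = 2, A_7 = 1, A_8 = 1. Minimum distance d = 1.

Enumerate all 2^4 = 16 messages m ∈ F_2^4.
For each, compute codeword c = mG in F_2^9, then tally its weight.
  m = 0000 → c = 000000000, weight = 0.
  m = 1000 → c = 111100001, weight = 5.
  m = 0100 → c = 010111111, weight = 7.
  m = 1100 → c = 101011110, weight = 6.
  m = 0010 → c = 000110010, weight = 3.
  m = 1010 → c = 111010011, weight = 6.
  m = 0110 → c = 010001101, weight = 4.
  m = 1110 → c = 101101100, weight = 5.
  m = 0001 → c = 110010011, weight = 5.
  m = 1001 → c = 001110010, weight = 4.
  m = 0101 → c = 100101100, weight = 4.
  m = 1101 → c = 011001101, weight = 5.
  m = 0011 → c = 110100001, weight = 4.
  m = 1011 → c = 001000000, weight = 1.
  m = 0111 → c = 100011110, weight = 5.
  m = 1111 → c = 011111111, weight = 8.
Tally weights:
  weight 0: 1 codewords.
  weight 1: 1 codewords.
  weight 3: 1 codewords.
  weight 4: 4 codewords.
  weight 5: 5 codewords.
  weight 6: 2 codewords.
  weight 7: 1 codewords.
  weight 8: 1 codewords.
Minimum distance d = smallest w > 0 with A_w > 0 = 1.
Sanity: Σ A_w = 16 = 2^4 = 16 ✓.


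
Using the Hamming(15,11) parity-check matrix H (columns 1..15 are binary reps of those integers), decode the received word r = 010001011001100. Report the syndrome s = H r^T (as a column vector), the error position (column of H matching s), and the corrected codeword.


s = (0, 1, 0, 0)^T, error position = 4, corrected codeword c = 010101011001100

Compute s = H r^T mod 2 one row at a time:
  s_1 = 1 + 1 + 0 + 0 + 1 + 1 + 0 + 0 = 4 ≡ 0 (mod 2).
  s_2 = 0 + 0 + 1 + 0 + 1 + 1 + 0 + 0 = 3 ≡ 1 (mod 2).
  s_3 = 1 + 0 + 1 + 0 + 0 + 0 + 0 + 0 = 2 ≡ 0 (mod 2).
  s_4 = 0 + 0 + 0 + 0 + 1 + 0 + 1 + 0 = 2 ≡ 0 (mod 2).
s = (0, 1, 0, 0)^T — this equals column 4 of H (binary 0100), so error is at position 4.
Correct: flip bit 4 of r = 010001011001100 to get c = 010101011001100.


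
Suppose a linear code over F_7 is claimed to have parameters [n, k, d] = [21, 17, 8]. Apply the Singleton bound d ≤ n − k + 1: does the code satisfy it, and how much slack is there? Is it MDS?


Singleton RHS = n − k + 1 = 5, slack = -3, bound violated (no such code; not MDS).

Singleton bound: d ≤ n − k + 1.
Here n = 21, k = 17, so n − k + 1 = 5.
Given d = 8, check d ≤ 5: NO.
Slack = (n − k + 1) − d = -3.
The slack is negative: d = 8 exceeds n − k + 1 = 5 by 3, so the Singleton bound is violated and no linear [21, 17, 8]_7 code can exist. In particular it is not MDS (MDS requires d = n − k + 1 exactly).
Description: the claimed parameters are [21, 17, 8]_7; such a code would be impossible (violates the Singleton bound).


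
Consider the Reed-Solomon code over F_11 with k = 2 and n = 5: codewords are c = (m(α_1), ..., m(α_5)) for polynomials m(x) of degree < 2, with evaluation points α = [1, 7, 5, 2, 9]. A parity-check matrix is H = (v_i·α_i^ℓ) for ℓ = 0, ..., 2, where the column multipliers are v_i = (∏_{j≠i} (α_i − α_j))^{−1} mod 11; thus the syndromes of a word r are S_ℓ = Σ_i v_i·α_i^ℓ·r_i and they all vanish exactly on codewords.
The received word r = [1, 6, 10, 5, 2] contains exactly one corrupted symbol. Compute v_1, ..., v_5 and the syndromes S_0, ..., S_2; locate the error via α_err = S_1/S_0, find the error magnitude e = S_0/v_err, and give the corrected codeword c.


S = (1, 1, 1), error at position 1, error magnitude e = 5, c = [7, 6, 10, 5, 2].

Step 1: column multipliers v_i = (∏_{j≠i}(α_i − α_j))^{−1} mod 11.
  i = 1 (α = 1): (1−7)(1−5)(1−2)(1−9) = (−6)·(−4)·(−1)·(−8) = 192 ≡ 5, so v_1 = 5^{−1} = 9 (mod 11).
  i = 2 (α = 7): (7−1)(7−5)(7−2)(7−9) = 6·2·5·(−2) = −120 ≡ 1, so v_2 = 1^{−1} = 1 (mod 11).
  i = 3 (α = 5): (5−1)(5−7)(5−2)(5−9) = 4·(−2)·3·(−4) = 96 ≡ 8, so v_3 = 8^{−1} = 7 (mod 11).
  i = 4 (α = 2): (2−1)(2−7)(2−5)(2−9) = 1·(−5)·(−3)·(−7) = −105 ≡ 5, so v_4 = 5^{−1} = 9 (mod 11).
  i = 5 (α = 9): (9−1)(9−7)(9−5)(9−2) = 8·2·4·7 = 448 ≡ 8, so v_5 = 8^{−1} = 7 (mod 11).
  v = [9, 1, 7, 9, 7].
Step 2: syndromes of r = [1, 6, 10, 5, 2] (all sums mod 11).
  S_0 = Σ v_i r_i = 9·1 + 1·6 + 7·10 + 9·5 + 7·2 = 144 ≡ 1.
  S_1 = Σ v_i α_i r_i = 9·1·1 + 1·7·6 + 7·5·10 + 9·2·5 + 7·9·2 = 617 ≡ 1.
  α_i^2 mod 11 = [1, 5, 3, 4, 4].
  S_2 = Σ v_i α_i^2 r_i = 9·1·1 + 1·5·6 + 7·3·10 + 9·4·5 + 7·4·2 = 485 ≡ 1.
  S = (1, 1, 1) ≠ 0, so r is not a codeword (an error is present).
Step 3: locate the error. For a single error e at position i, S_ℓ = v_i·e·α_i^ℓ, so α_err = S_1/S_0.
  S_0^{−1} = 1^{−1} = 1 (mod 11), so α_err = 1·1 = 1 ≡ 1 = α_1. Error position i = 1.
  Consistency check: S_2/S_1 = 1·1 = 1 ≡ 1 = α_err ✓ (single-error assumption holds).
Step 4: error magnitude e = S_0/v_1 = S_0·∏_{j≠1}(α_1 − α_j) = 1·5 = 5 ≡ 5 (mod 11).
Step 5: correct position 1: c_1 = r_1 − e = 1 − 5 ≡ 7 (mod 11). Hence c = [7, 6, 10, 5, 2].
  Check: interpolating c through the α_i gives m(x) = 9 + 9·x (degree < 2) with m(α_i) = c_i for every i, so c is indeed a codeword.


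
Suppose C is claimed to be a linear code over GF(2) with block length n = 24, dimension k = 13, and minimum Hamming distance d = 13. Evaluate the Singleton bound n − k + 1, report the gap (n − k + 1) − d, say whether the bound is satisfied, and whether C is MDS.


Singleton RHS = n − k + 1 = 12, slack = -1, bound violated (no such code; not MDS).

Singleton bound: d ≤ n − k + 1.
Here n = 24, k = 13, so n − k + 1 = 12.
Given d = 13, check d ≤ 12: NO.
Slack = (n − k + 1) − d = -1.
The slack is negative: d = 13 exceeds n − k + 1 = 12 by 1, so the Singleton bound is violated and no linear [24, 13, 13]_2 code can exist. In particular it is not MDS (MDS requires d = n − k + 1 exactly).
Description: the claimed parameters are [24, 13, 13]_2; such a code would be impossible (violates the Singleton bound).
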